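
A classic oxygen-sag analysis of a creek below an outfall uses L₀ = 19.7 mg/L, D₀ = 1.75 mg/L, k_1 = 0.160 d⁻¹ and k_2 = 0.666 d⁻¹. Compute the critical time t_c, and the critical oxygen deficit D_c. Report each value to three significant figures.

t_c = [1/(k_2−k_1)] ln[(k_2/k_1)(1 − D₀(k_2−k_1)/(k_1 L₀))]
= [1/(0.666−0.160)] ln[(0.666/0.160)(1 − 1.75×0.5060/(0.160×19.7))]
= (1/0.5060) ln[4.163 × 0.7191] = 1.976 × ln(2.993) = 1.976 × 1.096 = 2.167 d.
D_c = (k_1/k_2) L₀ e^(−k_1 t_c) = (0.160/0.666) × 19.7 × e^(−0.160×2.167) = 0.2402 × 19.7 × 0.7070 = 3.346 mg/L.

t_c ≈ 2.17 d; D_c ≈ 3.35 mg/L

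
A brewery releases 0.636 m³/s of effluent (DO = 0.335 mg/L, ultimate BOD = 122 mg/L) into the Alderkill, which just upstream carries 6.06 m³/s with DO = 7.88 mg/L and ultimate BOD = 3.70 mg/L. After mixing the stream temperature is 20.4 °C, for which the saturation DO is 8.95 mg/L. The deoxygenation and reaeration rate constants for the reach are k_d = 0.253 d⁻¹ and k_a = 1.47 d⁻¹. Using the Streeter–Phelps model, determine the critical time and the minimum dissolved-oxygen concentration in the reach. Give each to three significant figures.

t_c ≈ 0.742 d; minimum DO ≈ 6.82 mg/L

Mixed DO = (6.06×7.88 + 0.636×0.335)/(6.06+0.636) = 47.97/6.696 = 7.163 mg/L.
Mixed L₀ = (6.06×3.70 + 0.636×122)/(6.696) = 100.0/6.696 = 14.94 mg/L.
Initial deficit D₀ = C_s − DO₀ = 8.95 − 7.163 = 1.787 mg/L.
t_c = (1/1.217) ln[(1.47/0.253)(1 − 1.787×1.217/(0.253×14.94))] = 0.8217 × ln(2.467) = 0.7420 d.
D_c = (0.253/1.47) × 14.94 × e^(−0.253×0.7420) = 0.1721 × 14.94 × 0.8288 = 2.131 mg/L.
Minimum DO = 8.95 − 2.131 = 6.819 mg/L.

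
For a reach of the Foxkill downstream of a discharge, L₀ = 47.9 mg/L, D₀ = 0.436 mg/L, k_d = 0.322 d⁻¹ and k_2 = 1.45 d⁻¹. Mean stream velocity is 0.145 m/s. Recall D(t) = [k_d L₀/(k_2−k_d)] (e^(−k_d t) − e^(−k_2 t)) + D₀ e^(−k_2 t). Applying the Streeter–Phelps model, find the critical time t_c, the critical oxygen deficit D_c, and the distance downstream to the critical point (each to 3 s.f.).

t_c ≈ 1.31 d; D_c ≈ 6.99 mg/L; x_c ≈ 16.4 km

With k_2/k_d = 4.503 and 1 − D₀(k_2−k_d)/(k_d L₀) = 0.9681,
t_c = ln(4.503 × 0.9681) / (1.45 − 0.322) = ln(4.360) / 1.128 = 1.472/1.128 = 1.305 d.
L(t_c) = L₀ e^(−k_d t_c) = 47.9 × 0.6568 = 31.46 mg/L, and at the critical point k_2 D_c = k_d L, so D_c = (0.322/1.45) × 31.46 = 6.987 mg/L.
x_c = v t_c = 0.145 m/s × 1.305 d × 86400 s/d = 16350 m ≈ 16.4 km.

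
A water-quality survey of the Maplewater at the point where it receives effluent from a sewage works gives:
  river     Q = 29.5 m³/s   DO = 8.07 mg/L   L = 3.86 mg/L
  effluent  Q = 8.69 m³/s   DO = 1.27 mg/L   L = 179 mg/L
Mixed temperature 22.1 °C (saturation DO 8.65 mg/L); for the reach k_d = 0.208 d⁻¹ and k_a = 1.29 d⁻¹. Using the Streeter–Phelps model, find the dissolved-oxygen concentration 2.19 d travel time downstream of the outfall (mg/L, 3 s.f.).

Mixed DO = (29.5×8.07 + 8.69×1.27)/(29.5+8.69) = 249.1/38.19 = 6.523 mg/L.
Mixed L₀ = (29.5×3.86 + 8.69×179)/(38.19) = 1669/38.19 = 43.71 mg/L.
Initial deficit D₀ = C_s − DO₀ = 8.65 − 6.523 = 2.127 mg/L.
D(2.19) = [0.208×43.71/(1.29−0.208)](e^(−0.208×2.19) − e^(−1.29×2.19)) + 2.127 e^(−1.29×2.19)
= 8.403 × (0.6341 − 0.05930) + 2.127 × 0.05930 = 4.956 mg/L.
DO = 8.65 − 4.956 = 3.694 mg/L.

DO ≈ 3.69 mg/L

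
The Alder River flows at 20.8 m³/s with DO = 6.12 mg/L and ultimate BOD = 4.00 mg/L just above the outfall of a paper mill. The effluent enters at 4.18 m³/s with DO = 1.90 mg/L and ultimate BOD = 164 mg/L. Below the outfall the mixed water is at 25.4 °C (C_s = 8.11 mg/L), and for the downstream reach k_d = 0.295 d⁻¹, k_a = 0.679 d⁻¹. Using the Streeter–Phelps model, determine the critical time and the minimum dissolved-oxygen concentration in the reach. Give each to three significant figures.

Mixed DO = (20.8×6.12 + 4.18×1.90)/(20.8+4.18) = 135.2/24.98 = 5.414 mg/L.
Mixed L₀ = (20.8×4.00 + 4.18×164)/(24.98) = 768.7/24.98 = 30.77 mg/L.
Initial deficit D₀ = C_s − DO₀ = 8.11 − 5.414 = 2.696 mg/L.
t_c = (1/0.3840) ln[(0.679/0.295)(1 − 2.696×0.3840/(0.295×30.77))] = 2.604 × ln(2.039) = 1.856 d.
D_c = (0.295/0.679) × 30.77 × e^(−0.295×1.856) = 0.4345 × 30.77 × 0.5784 = 7.734 mg/L.
Minimum DO = 8.11 − 7.734 = 0.3762 mg/L.

t_c ≈ 1.86 d; minimum DO ≈ 0.376 mg/L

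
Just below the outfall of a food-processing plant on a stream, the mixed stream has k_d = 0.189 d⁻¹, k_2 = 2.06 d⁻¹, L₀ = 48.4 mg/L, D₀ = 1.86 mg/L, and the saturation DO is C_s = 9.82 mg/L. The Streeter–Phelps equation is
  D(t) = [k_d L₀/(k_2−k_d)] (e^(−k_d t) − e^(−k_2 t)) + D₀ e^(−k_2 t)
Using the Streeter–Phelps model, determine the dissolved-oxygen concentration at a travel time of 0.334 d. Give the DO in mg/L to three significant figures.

k_d L₀/(k_2−k_d) = 0.189×48.4/(2.06−0.189) = 9.148/1.871 = 4.889 mg/L.
e^(−k_d t) = e^(−0.189×0.3340) = 0.9388; e^(−k_2 t) = e^(−2.06×0.3340) = 0.5026.
D = 4.889 × (0.9388 − 0.5026) + 1.86 × 0.5026 = 2.133 + 0.9348 = 3.068 mg/L.
DO = C_s − D = 9.82 − 3.068 = 6.752 mg/L.

DO ≈ 6.75 mg/L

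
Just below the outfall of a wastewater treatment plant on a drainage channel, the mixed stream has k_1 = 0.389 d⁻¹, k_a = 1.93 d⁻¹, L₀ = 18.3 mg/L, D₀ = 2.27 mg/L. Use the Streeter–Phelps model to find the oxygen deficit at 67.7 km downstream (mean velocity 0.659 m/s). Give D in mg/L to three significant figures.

Travel time t = x/v = 67.7 km / (0.659 m/s) = 67700 m / 0.659 m/s = 102700 s = 1.189 d.
k_1 L₀/(k_a−k_1) = 0.389×18.3/(1.93−0.389) = 7.119/1.541 = 4.620 mg/L.
e^(−k_1 t) = e^(−0.389×1.189) = 0.6297; e^(−k_a t) = e^(−1.93×1.189) = 0.1008.
D = 4.620 × (0.6297 − 0.1008) + 2.27 × 0.1008 = 2.443 + 0.2288 = 2.672 mg/L.

D ≈ 2.67 mg/L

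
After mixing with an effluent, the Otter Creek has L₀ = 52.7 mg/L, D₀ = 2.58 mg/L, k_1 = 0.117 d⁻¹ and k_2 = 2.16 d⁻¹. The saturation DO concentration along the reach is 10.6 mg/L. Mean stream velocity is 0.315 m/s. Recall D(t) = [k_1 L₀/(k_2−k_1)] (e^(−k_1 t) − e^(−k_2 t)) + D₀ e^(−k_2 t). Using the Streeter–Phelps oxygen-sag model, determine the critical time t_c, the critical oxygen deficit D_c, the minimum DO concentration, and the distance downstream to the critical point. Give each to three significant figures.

t_c ≈ 0.482 d; D_c ≈ 2.70 mg/L; min DO ≈ 7.90 mg/L; x_c ≈ 13.1 km

At the critical point dD/dt = 0, so k_1 L₀ e^(−k_1 t) = k_2 D. Substituting D(t) from the Streeter–Phelps equation and solving for t gives
t_c = ln[(k_2/k_1)(1 − D₀(k_2−k_1)/(k_1 L₀))] / (k_2−k_1).
Here k_2−k_1 = 2.043 d⁻¹ and 1 − D₀(k_2−k_1)/(k_1 L₀) = 1 − 2.58×2.043/(0.117×52.7) = 0.1451, so
t_c = ln(18.46 × 0.1451) / 2.043 = 0.9857 / 2.043 = 0.4825 d.
L(t_c) = L₀ e^(−k_1 t_c) = 52.7 × 0.9451 = 49.81 mg/L, and at the critical point k_2 D_c = k_1 L, so D_c = (0.117/2.16) × 49.81 = 2.698 mg/L.
Minimum DO = C_s − D_c = 10.6 − 2.698 = 7.902 mg/L.
x_c = v t_c = 0.315 m/s × 0.4825 d × 86400 s/d = 13130 m ≈ 13.1 km.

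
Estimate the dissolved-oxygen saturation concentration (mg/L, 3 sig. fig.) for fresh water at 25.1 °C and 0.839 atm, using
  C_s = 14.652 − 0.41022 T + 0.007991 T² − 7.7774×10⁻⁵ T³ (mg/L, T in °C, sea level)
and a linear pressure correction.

At sea level: C_s = 14.652 − 0.41022×25.1 + 0.007991×25.1² − 7.7774×10⁻⁵×25.1³ = 8.160 mg/L.
Pressure correction: C_s' = 8.160 × 0.839 = 6.846 mg/L.

C_s ≈ 6.85 mg/L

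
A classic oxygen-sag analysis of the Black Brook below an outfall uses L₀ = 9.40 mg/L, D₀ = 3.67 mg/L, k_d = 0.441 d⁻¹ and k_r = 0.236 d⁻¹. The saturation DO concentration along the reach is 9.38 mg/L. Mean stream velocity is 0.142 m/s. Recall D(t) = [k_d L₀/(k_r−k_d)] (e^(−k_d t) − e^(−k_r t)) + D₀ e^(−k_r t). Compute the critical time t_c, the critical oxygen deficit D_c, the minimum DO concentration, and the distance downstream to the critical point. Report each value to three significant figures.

t_c = [1/(k_r−k_d)] ln[(k_r/k_d)(1 − D₀(k_r−k_d)/(k_d L₀))]
= [1/(0.236−0.441)] ln[(0.236/0.441)(1 − 3.67×-0.2050/(0.441×9.40))]
= (1/-0.2050) ln[0.5351 × 1.181] = -4.878 × ln(0.6323) = -4.878 × -0.4584 = 2.236 d.
L(t_c) = L₀ e^(−k_d t_c) = 9.40 × 0.3730 = 3.506 mg/L, and at the critical point k_r D_c = k_d L, so D_c = (0.441/0.236) × 3.506 = 6.552 mg/L.
Minimum DO = C_s − D_c = 9.38 − 6.552 = 2.828 mg/L.
x_c = v t_c = 0.142 m/s × 2.236 d × 86400 s/d = 27440 m ≈ 27.4 km.

t_c ≈ 2.24 d; D_c ≈ 6.55 mg/L; min DO ≈ 2.83 mg/L; x_c ≈ 27.4 km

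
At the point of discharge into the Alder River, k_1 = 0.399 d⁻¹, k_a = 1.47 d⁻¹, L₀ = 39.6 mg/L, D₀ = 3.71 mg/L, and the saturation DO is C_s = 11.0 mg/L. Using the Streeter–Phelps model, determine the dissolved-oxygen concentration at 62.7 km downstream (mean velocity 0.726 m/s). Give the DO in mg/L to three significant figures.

Travel time t = x/v = 62.7 km / (0.726 m/s) = 62700 m / 0.726 m/s = 86360 s = 0.9996 d.
k_1 L₀/(k_a−k_1) = 0.399×39.6/(1.47−0.399) = 15.80/1.071 = 14.75 mg/L.
e^(−k_1 t) = e^(−0.399×0.9996) = 0.6711; e^(−k_a t) = e^(−1.47×0.9996) = 0.2301.
D = 14.75 × (0.6711 − 0.2301) + 3.71 × 0.2301 = 6.507 + 0.8536 = 7.360 mg/L.
DO = C_s − D = 11.0 − 7.360 = 3.640 mg/L.

DO ≈ 3.64 mg/L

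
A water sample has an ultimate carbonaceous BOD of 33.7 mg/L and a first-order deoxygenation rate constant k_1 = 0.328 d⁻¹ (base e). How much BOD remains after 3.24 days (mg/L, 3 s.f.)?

L ≈ 11.6 mg/L

L_t = L₀ e^(−k_1 t) = 33.7 × e^(−0.328×3.24) = 33.7 × 0.3455 = 11.64 mg/L.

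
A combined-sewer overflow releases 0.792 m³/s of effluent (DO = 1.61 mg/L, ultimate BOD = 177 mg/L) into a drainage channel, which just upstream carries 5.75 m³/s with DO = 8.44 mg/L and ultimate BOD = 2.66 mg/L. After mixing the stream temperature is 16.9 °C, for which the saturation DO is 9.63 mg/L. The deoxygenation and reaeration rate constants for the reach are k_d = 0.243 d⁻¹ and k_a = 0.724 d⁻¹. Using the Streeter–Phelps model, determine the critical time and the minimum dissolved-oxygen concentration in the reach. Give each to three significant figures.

t_c ≈ 1.89 d; minimum DO ≈ 4.59 mg/L

Mixed DO = (5.75×8.44 + 0.792×1.61)/(5.75+0.792) = 49.81/6.542 = 7.613 mg/L.
Mixed L₀ = (5.75×2.66 + 0.792×177)/(6.542) = 155.5/6.542 = 23.77 mg/L.
Initial deficit D₀ = C_s − DO₀ = 9.63 − 7.613 = 2.017 mg/L.
t_c = (1/0.4810) ln[(0.724/0.243)(1 − 2.017×0.4810/(0.243×23.77))] = 2.079 × ln(2.479) = 1.887 d.
D_c = (0.243/0.724) × 23.77 × e^(−0.243×1.887) = 0.3356 × 23.77 × 0.6321 = 5.043 mg/L.
Minimum DO = 9.63 − 5.043 = 4.587 mg/L.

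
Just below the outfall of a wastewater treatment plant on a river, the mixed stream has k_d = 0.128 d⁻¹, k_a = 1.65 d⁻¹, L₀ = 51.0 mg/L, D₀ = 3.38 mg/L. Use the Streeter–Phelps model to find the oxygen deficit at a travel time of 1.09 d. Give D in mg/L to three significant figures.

k_d L₀/(k_a−k_d) = 0.128×51.0/(1.65−0.128) = 6.528/1.522 = 4.289 mg/L.
e^(−k_d t) = e^(−0.128×1.090) = 0.8698; e^(−k_a t) = e^(−1.65×1.090) = 0.1655.
D = 4.289 × (0.8698 − 0.1655) + 3.38 × 0.1655 = 3.021 + 0.5595 = 3.580 mg/L.

D ≈ 3.58 mg/L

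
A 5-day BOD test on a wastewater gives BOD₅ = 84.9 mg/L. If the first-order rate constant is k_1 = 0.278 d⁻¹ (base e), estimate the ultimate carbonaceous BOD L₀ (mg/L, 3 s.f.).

L₀ ≈ 113 mg/L

BOD₅ = L₀(1 − e^(−5k_1)) ⇒ L₀ = BOD₅ / (1 − e^(−5×0.278))
= 84.9 / (1 − 0.2491) = 84.9 / 0.7509 = 113.1 mg/L.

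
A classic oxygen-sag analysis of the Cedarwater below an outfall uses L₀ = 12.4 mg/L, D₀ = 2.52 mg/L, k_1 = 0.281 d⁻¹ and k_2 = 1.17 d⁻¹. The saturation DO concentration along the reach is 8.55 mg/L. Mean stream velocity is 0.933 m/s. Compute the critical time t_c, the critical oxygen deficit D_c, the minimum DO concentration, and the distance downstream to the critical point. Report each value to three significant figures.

t_c = [1/(k_2−k_1)] ln[(k_2/k_1)(1 − D₀(k_2−k_1)/(k_1 L₀))]
= [1/(1.17−0.281)] ln[(1.17/0.281)(1 − 2.52×0.8890/(0.281×12.4))]
= (1/0.8890) ln[4.164 × 0.3571] = 1.125 × ln(1.487) = 1.125 × 0.3965 = 0.4460 d.
L(t_c) = L₀ e^(−k_1 t_c) = 12.4 × 0.8822 = 10.94 mg/L, and at the critical point k_2 D_c = k_1 L, so D_c = (0.281/1.17) × 10.94 = 2.627 mg/L.
Minimum DO = C_s − D_c = 8.55 − 2.627 = 5.923 mg/L.
x_c = v t_c = 0.933 m/s × 0.4460 d × 86400 s/d = 35960 m ≈ 36.0 km.

t_c ≈ 0.446 d; D_c ≈ 2.63 mg/L; min DO ≈ 5.92 mg/L; x_c ≈ 36.0 km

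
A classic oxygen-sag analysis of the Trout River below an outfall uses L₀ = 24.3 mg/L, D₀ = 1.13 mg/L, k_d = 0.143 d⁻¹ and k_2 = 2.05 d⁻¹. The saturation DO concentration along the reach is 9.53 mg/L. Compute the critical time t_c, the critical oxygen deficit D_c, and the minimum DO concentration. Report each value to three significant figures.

t_c ≈ 0.889 d; D_c ≈ 1.49 mg/L; min DO ≈ 8.04 mg/L

At the critical point dD/dt = 0, so k_d L₀ e^(−k_d t) = k_2 D. Substituting D(t) from the Streeter–Phelps equation and solving for t gives
t_c = ln[(k_2/k_d)(1 − D₀(k_2−k_d)/(k_d L₀))] / (k_2−k_d).
Here k_2−k_d = 1.907 d⁻¹ and 1 − D₀(k_2−k_d)/(k_d L₀) = 1 − 1.13×1.907/(0.143×24.3) = 0.3799, so
t_c = ln(14.34 × 0.3799) / 1.907 = 1.695 / 1.907 = 0.8887 d.
L(t_c) = L₀ e^(−k_d t_c) = 24.3 × 0.8807 = 21.40 mg/L, and at the critical point k_2 D_c = k_d L, so D_c = (0.143/2.05) × 21.40 = 1.493 mg/L.
Minimum DO = C_s − D_c = 9.53 − 1.493 = 8.037 mg/L.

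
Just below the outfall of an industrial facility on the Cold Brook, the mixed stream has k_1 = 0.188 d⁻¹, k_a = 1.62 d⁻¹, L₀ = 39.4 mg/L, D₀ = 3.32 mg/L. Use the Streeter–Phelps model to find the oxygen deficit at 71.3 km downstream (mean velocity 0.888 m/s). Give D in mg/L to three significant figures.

Travel time t = x/v = 71.3 km / (0.888 m/s) = 71300 m / 0.888 m/s = 80290 s = 0.9293 d.
k_1 L₀/(k_a−k_1) = 0.188×39.4/(1.62−0.188) = 7.407/1.432 = 5.173 mg/L.
e^(−k_1 t) = e^(−0.188×0.9293) = 0.8397; e^(−k_a t) = e^(−1.62×0.9293) = 0.2219.
D = 5.173 × (0.8397 − 0.2219) + 3.32 × 0.2219 = 3.196 + 0.7367 = 3.932 mg/L.

D ≈ 3.93 mg/L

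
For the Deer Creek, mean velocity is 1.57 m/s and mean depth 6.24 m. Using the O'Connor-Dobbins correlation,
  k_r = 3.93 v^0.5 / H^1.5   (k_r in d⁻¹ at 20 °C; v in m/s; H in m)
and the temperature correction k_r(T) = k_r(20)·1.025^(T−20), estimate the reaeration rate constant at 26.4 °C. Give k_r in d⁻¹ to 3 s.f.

k_r ≈ 0.370 d⁻¹

k_r(20) = 3.93 × 1.57^0.5 / 6.24^1.5 = 3.93 × 1.253 / 15.59 = 0.3159 d⁻¹.
k_r(26.4) = 0.3159 × 1.025^(26.4−20) = 0.3159 × 1.171 = 0.3700 d⁻¹.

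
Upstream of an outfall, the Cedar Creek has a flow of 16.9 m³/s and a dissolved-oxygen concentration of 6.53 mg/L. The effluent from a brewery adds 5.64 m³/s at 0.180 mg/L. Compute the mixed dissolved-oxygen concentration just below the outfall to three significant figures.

Flow-weighted mixing: C = (Q_r C_r + Q_w C_w)/(Q_r + Q_w)
= (16.9×6.53 + 5.64×0.180)/(16.9 + 5.64) = 111.4/22.54 = 4.941 mg/L.

4.94 mg/L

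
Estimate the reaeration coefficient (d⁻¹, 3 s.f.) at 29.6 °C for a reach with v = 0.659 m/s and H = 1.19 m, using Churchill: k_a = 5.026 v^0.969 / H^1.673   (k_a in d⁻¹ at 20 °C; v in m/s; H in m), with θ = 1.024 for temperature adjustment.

k_a(20) = 5.026 × 0.659^0.969 / 1.19^1.673 = 5.026 × 0.6676 / 1.338 = 2.508 d⁻¹.
k_a(29.6) = 2.508 × 1.024^(29.6−20) = 2.508 × 1.256 = 3.149 d⁻¹.

k_a ≈ 3.15 d⁻¹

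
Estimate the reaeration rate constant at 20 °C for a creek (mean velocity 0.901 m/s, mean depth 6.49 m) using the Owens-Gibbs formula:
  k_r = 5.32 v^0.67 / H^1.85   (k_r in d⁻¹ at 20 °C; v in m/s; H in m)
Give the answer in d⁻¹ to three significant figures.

k_r = 5.32 × 0.901^0.67 / 6.49^1.85 = 5.32 × 0.9325 / 31.82 = 0.1559 d⁻¹.

k_r ≈ 0.156 d⁻¹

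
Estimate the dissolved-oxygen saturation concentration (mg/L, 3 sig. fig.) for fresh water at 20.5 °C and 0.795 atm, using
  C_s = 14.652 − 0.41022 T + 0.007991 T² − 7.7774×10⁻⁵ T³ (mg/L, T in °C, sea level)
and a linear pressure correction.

At sea level: C_s = 14.652 − 0.41022×20.5 + 0.007991×20.5² − 7.7774×10⁻⁵×20.5³ = 8.931 mg/L.
Pressure correction: C_s' = 8.931 × 0.795 = 7.100 mg/L.

C_s ≈ 7.10 mg/L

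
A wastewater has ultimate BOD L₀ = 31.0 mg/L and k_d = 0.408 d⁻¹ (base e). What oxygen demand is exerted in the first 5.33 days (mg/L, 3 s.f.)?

y_t = L₀(1 − e^(−k_d t)) = 31.0 × (1 − e^(−0.408×5.33))
= 31.0 × (1 − 0.1136) = 31.0 × 0.8864 = 27.48 mg/L.

y ≈ 27.5 mg/L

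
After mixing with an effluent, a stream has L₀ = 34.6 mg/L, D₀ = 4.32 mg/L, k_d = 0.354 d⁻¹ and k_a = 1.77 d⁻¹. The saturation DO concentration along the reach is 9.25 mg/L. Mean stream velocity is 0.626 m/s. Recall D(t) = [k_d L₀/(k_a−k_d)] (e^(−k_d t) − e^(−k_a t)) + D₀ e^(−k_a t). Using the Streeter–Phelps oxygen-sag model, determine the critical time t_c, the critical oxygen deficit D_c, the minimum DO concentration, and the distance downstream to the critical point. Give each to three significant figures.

t_c = [1/(k_a−k_d)] ln[(k_a/k_d)(1 − D₀(k_a−k_d)/(k_d L₀))]
= [1/(1.77−0.354)] ln[(1.77/0.354)(1 − 4.32×1.416/(0.354×34.6))]
= (1/1.416) ln[5.000 × 0.5006] = 0.7062 × ln(2.503) = 0.7062 × 0.9174 = 0.6479 d.
D_c = (k_d/k_a) L₀ e^(−k_d t_c) = (0.354/1.77) × 34.6 × e^(−0.354×0.6479) = 0.2000 × 34.6 × 0.7950 = 5.502 mg/L.
Minimum DO = C_s − D_c = 9.25 − 5.502 = 3.748 mg/L.
x_c = v t_c = 0.626 m/s × 0.6479 d × 86400 s/d = 35040 m ≈ 35.0 km.

t_c ≈ 0.648 d; D_c ≈ 5.50 mg/L; min DO ≈ 3.75 mg/L; x_c ≈ 35.0 km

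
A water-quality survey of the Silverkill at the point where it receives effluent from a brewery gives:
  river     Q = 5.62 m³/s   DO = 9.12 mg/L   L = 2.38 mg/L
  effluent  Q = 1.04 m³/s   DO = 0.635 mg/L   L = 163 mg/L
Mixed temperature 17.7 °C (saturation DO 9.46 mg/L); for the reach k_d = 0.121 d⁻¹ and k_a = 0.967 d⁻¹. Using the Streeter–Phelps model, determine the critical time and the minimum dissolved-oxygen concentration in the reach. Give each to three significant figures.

t_c ≈ 1.80 d; minimum DO ≈ 6.70 mg/L

Mixed DO = (5.62×9.12 + 1.04×0.635)/(5.62+1.04) = 51.91/6.660 = 7.795 mg/L.
Mixed L₀ = (5.62×2.38 + 1.04×163)/(6.660) = 182.9/6.660 = 27.46 mg/L.
Initial deficit D₀ = C_s − DO₀ = 9.46 − 7.795 = 1.665 mg/L.
t_c = (1/0.8460) ln[(0.967/0.121)(1 − 1.665×0.8460/(0.121×27.46))] = 1.182 × ln(4.604) = 1.805 d.
D_c = (0.121/0.967) × 27.46 × e^(−0.121×1.805) = 0.1251 × 27.46 × 0.8038 = 2.762 mg/L.
Minimum DO = 9.46 − 2.762 = 6.698 mg/L.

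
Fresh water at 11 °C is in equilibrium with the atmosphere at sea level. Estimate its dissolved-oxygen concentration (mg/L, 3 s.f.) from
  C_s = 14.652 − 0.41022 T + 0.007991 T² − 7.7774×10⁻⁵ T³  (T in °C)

C_s ≈ 11.0 mg/L

C_s = 14.652 − 0.41022×11 + 0.007991×11² − 7.7774×10⁻⁵×11³ = 11.00 mg/L.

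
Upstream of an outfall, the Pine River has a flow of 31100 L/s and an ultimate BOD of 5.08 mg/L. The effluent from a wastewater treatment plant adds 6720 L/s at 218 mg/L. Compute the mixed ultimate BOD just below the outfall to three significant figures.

Flow-weighted mixing: C = (Q_r C_r + Q_w C_w)/(Q_r + Q_w)
= (31100×5.08 + 6720×218)/(31100 + 6720) = 1.623×10^6/37820 = 42.91 mg/L.

42.9 mg/L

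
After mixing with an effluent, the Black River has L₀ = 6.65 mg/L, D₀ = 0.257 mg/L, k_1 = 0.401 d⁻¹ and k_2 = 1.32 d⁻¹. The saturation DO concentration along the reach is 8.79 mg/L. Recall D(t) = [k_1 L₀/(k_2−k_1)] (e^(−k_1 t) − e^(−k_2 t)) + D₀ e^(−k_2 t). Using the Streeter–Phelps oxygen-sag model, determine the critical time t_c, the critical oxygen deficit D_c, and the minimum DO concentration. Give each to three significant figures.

t_c ≈ 1.20 d; D_c ≈ 1.25 mg/L; min DO ≈ 7.54 mg/L

t_c = [1/(k_2−k_1)] ln[(k_2/k_1)(1 − D₀(k_2−k_1)/(k_1 L₀))]
= [1/(1.32−0.401)] ln[(1.32/0.401)(1 − 0.257×0.9190/(0.401×6.65))]
= (1/0.9190) ln[3.292 × 0.9114] = 1.088 × ln(3.000) = 1.088 × 1.099 = 1.196 d.
D_c = (k_1/k_2) L₀ e^(−k_1 t_c) = (0.401/1.32) × 6.65 × e^(−0.401×1.196) = 0.3038 × 6.65 × 0.6192 = 1.251 mg/L.
Minimum DO = C_s − D_c = 8.79 − 1.251 = 7.539 mg/L.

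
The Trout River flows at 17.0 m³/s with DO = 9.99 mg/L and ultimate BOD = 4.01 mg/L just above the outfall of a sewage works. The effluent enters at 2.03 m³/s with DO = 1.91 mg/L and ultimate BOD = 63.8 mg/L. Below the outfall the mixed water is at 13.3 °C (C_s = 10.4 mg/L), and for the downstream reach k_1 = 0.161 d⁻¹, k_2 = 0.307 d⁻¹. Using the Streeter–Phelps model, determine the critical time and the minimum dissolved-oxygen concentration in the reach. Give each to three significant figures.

t_c ≈ 3.61 d; minimum DO ≈ 7.36 mg/L

Mixed DO = (17.0×9.99 + 2.03×1.91)/(17.0+2.03) = 173.7/19.03 = 9.128 mg/L.
Mixed L₀ = (17.0×4.01 + 2.03×63.8)/(19.03) = 197.7/19.03 = 10.39 mg/L.
Initial deficit D₀ = C_s − DO₀ = 10.4 − 9.128 = 1.272 mg/L.
t_c = (1/0.1460) ln[(0.307/0.161)(1 − 1.272×0.1460/(0.161×10.39))] = 6.849 × ln(1.695) = 3.615 d.
D_c = (0.161/0.307) × 10.39 × e^(−0.161×3.615) = 0.5244 × 10.39 × 0.5588 = 3.044 mg/L.
Minimum DO = 10.4 − 3.044 = 7.356 mg/L.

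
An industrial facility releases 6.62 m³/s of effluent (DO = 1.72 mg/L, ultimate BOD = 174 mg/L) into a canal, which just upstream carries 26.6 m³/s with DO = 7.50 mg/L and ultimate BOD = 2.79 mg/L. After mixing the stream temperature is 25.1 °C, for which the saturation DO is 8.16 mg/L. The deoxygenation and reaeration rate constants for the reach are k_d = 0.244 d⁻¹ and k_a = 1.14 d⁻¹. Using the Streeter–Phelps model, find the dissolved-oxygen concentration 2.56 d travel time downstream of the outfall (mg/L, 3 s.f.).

DO ≈ 3.22 mg/L

Mixed DO = (26.6×7.50 + 6.62×1.72)/(26.6+6.62) = 210.9/33.22 = 6.348 mg/L.
Mixed L₀ = (26.6×2.79 + 6.62×174)/(33.22) = 1226/33.22 = 36.91 mg/L.
Initial deficit D₀ = C_s − DO₀ = 8.16 − 6.348 = 1.812 mg/L.
D(2.56) = [0.244×36.91/(1.14−0.244)](e^(−0.244×2.56) − e^(−1.14×2.56)) + 1.812 e^(−1.14×2.56)
= 10.05 × (0.5355 − 0.05402) + 1.812 × 0.05402 = 4.937 mg/L.
DO = 8.16 − 4.937 = 3.223 mg/L.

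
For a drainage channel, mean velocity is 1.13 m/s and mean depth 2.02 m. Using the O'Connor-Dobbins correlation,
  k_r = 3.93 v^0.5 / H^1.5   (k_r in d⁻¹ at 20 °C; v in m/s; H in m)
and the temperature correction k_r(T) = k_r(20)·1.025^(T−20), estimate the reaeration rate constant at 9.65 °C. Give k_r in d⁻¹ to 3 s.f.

k_r(20) = 3.93 × 1.13^0.5 / 2.02^1.5 = 3.93 × 1.063 / 2.871 = 1.455 d⁻¹.
k_r(9.65) = 1.455 × 1.025^(9.65−20) = 1.455 × 0.7745 = 1.127 d⁻¹.

k_r ≈ 1.13 d⁻¹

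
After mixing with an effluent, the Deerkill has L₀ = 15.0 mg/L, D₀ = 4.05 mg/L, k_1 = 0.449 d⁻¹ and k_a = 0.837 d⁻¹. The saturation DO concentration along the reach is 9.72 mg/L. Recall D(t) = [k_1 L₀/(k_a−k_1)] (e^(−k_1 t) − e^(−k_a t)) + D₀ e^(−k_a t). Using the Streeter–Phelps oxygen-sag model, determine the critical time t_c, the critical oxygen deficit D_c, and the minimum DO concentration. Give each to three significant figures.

At the critical point dD/dt = 0, so k_1 L₀ e^(−k_1 t) = k_a D. Substituting D(t) from the Streeter–Phelps equation and solving for t gives
t_c = ln[(k_a/k_1)(1 − D₀(k_a−k_1)/(k_1 L₀))] / (k_a−k_1).
Here k_a−k_1 = 0.3880 d⁻¹ and 1 − D₀(k_a−k_1)/(k_1 L₀) = 1 − 4.05×0.3880/(0.449×15.0) = 0.7667, so
t_c = ln(1.864 × 0.7667) / 0.3880 = 0.3571 / 0.3880 = 0.9204 d.
D_c = (k_1/k_a) L₀ e^(−k_1 t_c) = (0.449/0.837) × 15.0 × e^(−0.449×0.9204) = 0.5364 × 15.0 × 0.6615 = 5.323 mg/L.
Minimum DO = C_s − D_c = 9.72 − 5.323 = 4.397 mg/L.

t_c ≈ 0.920 d; D_c ≈ 5.32 mg/L; min DO ≈ 4.40 mg/L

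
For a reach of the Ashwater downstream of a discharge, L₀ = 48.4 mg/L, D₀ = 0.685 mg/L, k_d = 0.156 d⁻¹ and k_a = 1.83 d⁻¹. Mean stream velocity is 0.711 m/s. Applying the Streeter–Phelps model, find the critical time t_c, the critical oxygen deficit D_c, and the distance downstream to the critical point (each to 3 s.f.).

t_c = [1/(k_a−k_d)] ln[(k_a/k_d)(1 − D₀(k_a−k_d)/(k_d L₀))]
= [1/(1.83−0.156)] ln[(1.83/0.156)(1 − 0.685×1.674/(0.156×48.4))]
= (1/1.674) ln[11.73 × 0.8481] = 0.5974 × ln(9.949) = 0.5974 × 2.297 = 1.372 d.
L(t_c) = L₀ e^(−k_d t_c) = 48.4 × 0.8073 = 39.07 mg/L, and at the critical point k_a D_c = k_d L, so D_c = (0.156/1.83) × 39.07 = 3.331 mg/L.
x_c = v t_c = 0.711 m/s × 1.372 d × 86400 s/d = 84310 m ≈ 84.3 km.

t_c ≈ 1.37 d; D_c ≈ 3.33 mg/L; x_c ≈ 84.3 km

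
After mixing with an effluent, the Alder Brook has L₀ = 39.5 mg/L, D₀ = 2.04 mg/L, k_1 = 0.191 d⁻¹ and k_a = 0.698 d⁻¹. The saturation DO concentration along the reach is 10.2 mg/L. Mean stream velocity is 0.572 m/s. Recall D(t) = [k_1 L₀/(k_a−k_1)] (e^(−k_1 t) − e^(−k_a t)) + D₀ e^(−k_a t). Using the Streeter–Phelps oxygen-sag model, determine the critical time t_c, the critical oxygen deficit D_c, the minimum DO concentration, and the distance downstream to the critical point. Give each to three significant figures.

At the critical point dD/dt = 0, so k_1 L₀ e^(−k_1 t) = k_a D. Substituting D(t) from the Streeter–Phelps equation and solving for t gives
t_c = ln[(k_a/k_1)(1 − D₀(k_a−k_1)/(k_1 L₀))] / (k_a−k_1).
Here k_a−k_1 = 0.5070 d⁻¹ and 1 − D₀(k_a−k_1)/(k_1 L₀) = 1 − 2.04×0.5070/(0.191×39.5) = 0.8629, so
t_c = ln(3.654 × 0.8629) / 0.5070 = 1.149 / 0.5070 = 2.265 d.
L(t_c) = L₀ e^(−k_1 t_c) = 39.5 × 0.6488 = 25.63 mg/L, and at the critical point k_a D_c = k_1 L, so D_c = (0.191/0.698) × 25.63 = 7.012 mg/L.
Minimum DO = C_s − D_c = 10.2 − 7.012 = 3.188 mg/L.
x_c = v t_c = 0.572 m/s × 2.265 d × 86400 s/d = 112000 m ≈ 112 km.

t_c ≈ 2.27 d; D_c ≈ 7.01 mg/L; min DO ≈ 3.19 mg/L; x_c ≈ 112 km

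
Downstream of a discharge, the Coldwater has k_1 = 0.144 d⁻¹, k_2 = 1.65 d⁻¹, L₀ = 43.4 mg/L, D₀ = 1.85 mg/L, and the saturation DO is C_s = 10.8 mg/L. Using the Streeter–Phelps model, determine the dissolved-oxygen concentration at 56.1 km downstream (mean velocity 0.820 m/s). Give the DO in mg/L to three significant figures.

Travel time t = x/v = 56.1 km / (0.820 m/s) = 56100 m / 0.820 m/s = 68410 s = 0.7918 d.
k_1 L₀/(k_2−k_1) = 0.144×43.4/(1.65−0.144) = 6.250/1.506 = 4.150 mg/L.
e^(−k_1 t) = e^(−0.144×0.7918) = 0.8922; e^(−k_2 t) = e^(−1.65×0.7918) = 0.2708.
D = 4.150 × (0.8922 − 0.2708) + 1.85 × 0.2708 = 2.579 + 0.5009 = 3.080 mg/L.
DO = C_s − D = 10.8 − 3.080 = 7.720 mg/L.

DO ≈ 7.72 mg/L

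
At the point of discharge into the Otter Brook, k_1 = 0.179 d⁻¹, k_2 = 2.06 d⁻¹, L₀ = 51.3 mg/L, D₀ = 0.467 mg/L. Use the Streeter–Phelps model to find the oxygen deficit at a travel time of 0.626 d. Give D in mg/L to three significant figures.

k_1 L₀/(k_2−k_1) = 0.179×51.3/(2.06−0.179) = 9.183/1.881 = 4.882 mg/L.
e^(−k_1 t) = e^(−0.179×0.6260) = 0.8940; e^(−k_2 t) = e^(−2.06×0.6260) = 0.2754.
D = 4.882 × (0.8940 − 0.2754) + 0.467 × 0.2754 = 3.020 + 0.1286 = 3.149 mg/L.

D ≈ 3.15 mg/L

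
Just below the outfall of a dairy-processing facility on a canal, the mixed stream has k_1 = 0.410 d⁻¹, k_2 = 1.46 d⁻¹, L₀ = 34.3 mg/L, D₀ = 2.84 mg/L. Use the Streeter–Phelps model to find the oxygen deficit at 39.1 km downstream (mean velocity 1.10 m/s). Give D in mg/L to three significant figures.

D ≈ 5.53 mg/L

Travel time t = x/v = 39.1 km / (1.10 m/s) = 39100 m / 1.10 m/s = 35550 s = 0.4114 d.
k_1 L₀/(k_2−k_1) = 0.410×34.3/(1.46−0.410) = 14.06/1.050 = 13.39 mg/L.
e^(−k_1 t) = e^(−0.410×0.4114) = 0.8448; e^(−k_2 t) = e^(−1.46×0.4114) = 0.5485.
D = 13.39 × (0.8448 − 0.5485) + 2.84 × 0.5485 = 3.969 + 1.558 = 5.526 mg/L.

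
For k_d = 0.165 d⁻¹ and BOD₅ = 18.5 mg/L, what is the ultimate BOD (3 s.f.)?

BOD₅ = L₀(1 − e^(−5k_d)) ⇒ L₀ = BOD₅ / (1 − e^(−5×0.165))
= 18.5 / (1 − 0.4382) = 18.5 / 0.5618 = 32.93 mg/L.

L₀ ≈ 32.9 mg/L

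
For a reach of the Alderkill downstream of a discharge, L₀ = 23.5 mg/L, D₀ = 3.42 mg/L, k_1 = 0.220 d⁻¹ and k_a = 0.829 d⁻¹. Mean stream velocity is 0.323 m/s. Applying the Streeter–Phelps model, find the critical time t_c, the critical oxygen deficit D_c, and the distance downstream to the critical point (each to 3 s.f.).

t_c ≈ 1.33 d; D_c ≈ 4.65 mg/L; x_c ≈ 37.2 km

At the critical point dD/dt = 0, so k_1 L₀ e^(−k_1 t) = k_a D. Substituting D(t) from the Streeter–Phelps equation and solving for t gives
t_c = ln[(k_a/k_1)(1 − D₀(k_a−k_1)/(k_1 L₀))] / (k_a−k_1).
Here k_a−k_1 = 0.6090 d⁻¹ and 1 − D₀(k_a−k_1)/(k_1 L₀) = 1 − 3.42×0.6090/(0.220×23.5) = 0.5971, so
t_c = ln(3.768 × 0.5971) / 0.6090 = 0.8110 / 0.6090 = 1.332 d.
D_c = (k_1/k_a) L₀ e^(−k_1 t_c) = (0.220/0.829) × 23.5 × e^(−0.220×1.332) = 0.2654 × 23.5 × 0.7460 = 4.653 mg/L.
x_c = v t_c = 0.323 m/s × 1.332 d × 86400 s/d = 37160 m ≈ 37.2 km.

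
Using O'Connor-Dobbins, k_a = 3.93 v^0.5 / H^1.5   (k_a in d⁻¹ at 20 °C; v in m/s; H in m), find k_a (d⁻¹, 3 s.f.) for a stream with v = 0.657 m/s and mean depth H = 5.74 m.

k_a = 3.93 × 0.657^0.5 / 5.74^1.5 = 3.93 × 0.8106 / 13.75 = 0.2316 d⁻¹.

k_a ≈ 0.232 d⁻¹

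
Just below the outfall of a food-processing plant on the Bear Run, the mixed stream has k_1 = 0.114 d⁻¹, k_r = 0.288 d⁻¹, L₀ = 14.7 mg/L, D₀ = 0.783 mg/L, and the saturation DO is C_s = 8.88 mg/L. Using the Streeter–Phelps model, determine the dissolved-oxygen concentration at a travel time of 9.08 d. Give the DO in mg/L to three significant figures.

DO ≈ 6.11 mg/L

k_1 L₀/(k_r−k_1) = 0.114×14.7/(0.288−0.114) = 1.676/0.1740 = 9.631 mg/L.
e^(−k_1 t) = e^(−0.114×9.080) = 0.3552; e^(−k_r t) = e^(−0.288×9.080) = 0.07316.
D = 9.631 × (0.3552 − 0.07316) + 0.783 × 0.07316 = 2.716 + 0.05729 = 2.773 mg/L.
DO = C_s − D = 8.88 − 2.773 = 6.107 mg/L.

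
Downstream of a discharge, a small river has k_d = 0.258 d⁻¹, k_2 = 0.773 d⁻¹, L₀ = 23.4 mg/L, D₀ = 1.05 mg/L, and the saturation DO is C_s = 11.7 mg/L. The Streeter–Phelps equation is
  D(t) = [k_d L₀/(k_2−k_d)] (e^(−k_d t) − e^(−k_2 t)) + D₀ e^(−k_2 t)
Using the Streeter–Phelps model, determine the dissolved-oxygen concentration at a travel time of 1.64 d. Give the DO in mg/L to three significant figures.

k_d L₀/(k_2−k_d) = 0.258×23.4/(0.773−0.258) = 6.037/0.5150 = 11.72 mg/L.
e^(−k_d t) = e^(−0.258×1.640) = 0.6550; e^(−k_2 t) = e^(−0.773×1.640) = 0.2815.
D = 11.72 × (0.6550 − 0.2815) + 1.05 × 0.2815 = 4.379 + 0.2955 = 4.674 mg/L.
DO = C_s − D = 11.7 − 4.674 = 7.026 mg/L.

DO ≈ 7.03 mg/L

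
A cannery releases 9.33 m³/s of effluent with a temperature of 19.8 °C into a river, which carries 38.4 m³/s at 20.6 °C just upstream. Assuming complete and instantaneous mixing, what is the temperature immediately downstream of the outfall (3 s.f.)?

Flow-weighted mixing: C = (Q_r C_r + Q_w C_w)/(Q_r + Q_w)
= (38.4×20.6 + 9.33×19.8)/(38.4 + 9.33) = 975.8/47.73 = 20.44 °C.

20.4 °C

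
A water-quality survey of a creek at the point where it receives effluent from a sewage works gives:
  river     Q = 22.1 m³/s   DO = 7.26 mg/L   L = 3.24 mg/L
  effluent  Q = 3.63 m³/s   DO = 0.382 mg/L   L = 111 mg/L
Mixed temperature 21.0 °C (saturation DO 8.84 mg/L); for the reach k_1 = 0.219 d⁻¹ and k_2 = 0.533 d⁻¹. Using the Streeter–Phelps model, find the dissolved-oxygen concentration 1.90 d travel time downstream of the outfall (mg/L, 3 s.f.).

Mixed DO = (22.1×7.26 + 3.63×0.382)/(22.1+3.63) = 161.8/25.73 = 6.290 mg/L.
Mixed L₀ = (22.1×3.24 + 3.63×111)/(25.73) = 474.5/25.73 = 18.44 mg/L.
Initial deficit D₀ = C_s − DO₀ = 8.84 − 6.290 = 2.550 mg/L.
D(1.90) = [0.219×18.44/(0.533−0.219)](e^(−0.219×1.90) − e^(−0.533×1.90)) + 2.550 e^(−0.533×1.90)
= 12.86 × (0.6596 − 0.3632) + 2.550 × 0.3632 = 4.739 mg/L.
DO = 8.84 − 4.739 = 4.101 mg/L.

DO ≈ 4.10 mg/L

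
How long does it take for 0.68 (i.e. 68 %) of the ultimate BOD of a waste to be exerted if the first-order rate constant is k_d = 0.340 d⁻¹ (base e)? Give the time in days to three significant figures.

y/L₀ = 1 − e^(−k_d t) = 0.68 ⇒ e^(−k_d t) = 0.320
t = −ln(0.320) / 0.340 = 1.139 / 0.340 = 3.351 d.

t ≈ 3.35 d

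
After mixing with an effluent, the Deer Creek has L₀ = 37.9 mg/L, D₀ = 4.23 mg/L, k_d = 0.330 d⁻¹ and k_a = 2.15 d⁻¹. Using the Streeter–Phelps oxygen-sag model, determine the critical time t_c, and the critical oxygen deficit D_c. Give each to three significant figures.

t_c ≈ 0.505 d; D_c ≈ 4.93 mg/L

At the critical point dD/dt = 0, so k_d L₀ e^(−k_d t) = k_a D. Substituting D(t) from the Streeter–Phelps equation and solving for t gives
t_c = ln[(k_a/k_d)(1 − D₀(k_a−k_d)/(k_d L₀))] / (k_a−k_d).
Here k_a−k_d = 1.820 d⁻¹ and 1 − D₀(k_a−k_d)/(k_d L₀) = 1 − 4.23×1.820/(0.330×37.9) = 0.3845, so
t_c = ln(6.515 × 0.3845) / 1.820 = 0.9182 / 1.820 = 0.5045 d.
D_c = (k_d/k_a) L₀ e^(−k_d t_c) = (0.330/2.15) × 37.9 × e^(−0.330×0.5045) = 0.1535 × 37.9 × 0.8466 = 4.925 mg/L.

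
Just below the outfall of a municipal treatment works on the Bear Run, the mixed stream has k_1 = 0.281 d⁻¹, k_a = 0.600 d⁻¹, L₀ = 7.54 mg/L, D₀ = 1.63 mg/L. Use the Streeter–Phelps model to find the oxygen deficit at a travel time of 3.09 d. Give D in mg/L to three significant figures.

k_1 L₀/(k_a−k_1) = 0.281×7.54/(0.600−0.281) = 2.119/0.3190 = 6.642 mg/L.
e^(−k_1 t) = e^(−0.281×3.090) = 0.4197; e^(−k_a t) = e^(−0.600×3.090) = 0.1566.
D = 6.642 × (0.4197 − 0.1566) + 1.63 × 0.1566 = 1.747 + 0.2553 = 2.002 mg/L.

D ≈ 2.00 mg/L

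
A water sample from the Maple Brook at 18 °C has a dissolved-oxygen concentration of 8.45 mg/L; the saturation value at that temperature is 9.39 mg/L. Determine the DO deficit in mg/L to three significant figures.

D = C_s − C = 9.39 − 8.45 = 0.940 mg/L.

D ≈ 0.940 mg/L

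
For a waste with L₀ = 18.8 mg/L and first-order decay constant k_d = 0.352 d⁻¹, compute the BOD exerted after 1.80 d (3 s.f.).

y ≈ 8.82 mg/L

y_t = L₀(1 − e^(−k_d t)) = 18.8 × (1 − e^(−0.352×1.80))
= 18.8 × (1 − 0.5307) = 18.8 × 0.4693 = 8.823 mg/L.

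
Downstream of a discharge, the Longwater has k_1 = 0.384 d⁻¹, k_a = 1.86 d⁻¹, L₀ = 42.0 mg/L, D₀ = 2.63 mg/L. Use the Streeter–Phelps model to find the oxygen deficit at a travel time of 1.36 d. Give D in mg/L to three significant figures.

D ≈ 5.82 mg/L

k_1 L₀/(k_a−k_1) = 0.384×42.0/(1.86−0.384) = 16.13/1.476 = 10.93 mg/L.
e^(−k_1 t) = e^(−0.384×1.360) = 0.5932; e^(−k_a t) = e^(−1.86×1.360) = 0.07969.
D = 10.93 × (0.5932 − 0.07969) + 2.63 × 0.07969 = 5.611 + 0.2096 = 5.821 mg/L.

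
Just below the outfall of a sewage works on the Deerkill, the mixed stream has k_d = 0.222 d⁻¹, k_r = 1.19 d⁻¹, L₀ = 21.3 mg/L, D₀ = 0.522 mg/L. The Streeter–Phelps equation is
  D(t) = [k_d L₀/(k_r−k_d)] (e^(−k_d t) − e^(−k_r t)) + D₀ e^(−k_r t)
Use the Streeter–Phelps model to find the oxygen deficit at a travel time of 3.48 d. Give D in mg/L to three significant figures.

k_d L₀/(k_r−k_d) = 0.222×21.3/(1.19−0.222) = 4.729/0.9680 = 4.885 mg/L.
e^(−k_d t) = e^(−0.222×3.480) = 0.4618; e^(−k_r t) = e^(−1.19×3.480) = 0.01590.
D = 4.885 × (0.4618 − 0.01590) + 0.522 × 0.01590 = 2.178 + 0.008302 = 2.187 mg/L.

D ≈ 2.19 mg/L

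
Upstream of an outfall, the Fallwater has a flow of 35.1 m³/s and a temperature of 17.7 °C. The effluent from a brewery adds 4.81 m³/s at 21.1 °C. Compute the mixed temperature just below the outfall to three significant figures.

18.1 °C

Flow-weighted mixing: C = (Q_r C_r + Q_w C_w)/(Q_r + Q_w)
= (35.1×17.7 + 4.81×21.1)/(35.1 + 4.81) = 722.8/39.91 = 18.11 °C.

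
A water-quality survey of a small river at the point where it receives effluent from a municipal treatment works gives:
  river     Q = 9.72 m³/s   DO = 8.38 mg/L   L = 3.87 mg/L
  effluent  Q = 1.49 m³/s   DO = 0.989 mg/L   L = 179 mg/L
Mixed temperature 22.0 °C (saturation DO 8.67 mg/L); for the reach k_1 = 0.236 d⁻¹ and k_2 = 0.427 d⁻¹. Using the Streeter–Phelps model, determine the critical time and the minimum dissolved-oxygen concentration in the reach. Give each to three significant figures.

t_c ≈ 2.90 d; minimum DO ≈ 1.11 mg/L

Mixed DO = (9.72×8.38 + 1.49×0.989)/(9.72+1.49) = 82.93/11.21 = 7.398 mg/L.
Mixed L₀ = (9.72×3.87 + 1.49×179)/(11.21) = 304.3/11.21 = 27.15 mg/L.
Initial deficit D₀ = C_s − DO₀ = 8.67 − 7.398 = 1.272 mg/L.
t_c = (1/0.1910) ln[(0.427/0.236)(1 − 1.272×0.1910/(0.236×27.15))] = 5.236 × ln(1.741) = 2.902 d.
D_c = (0.236/0.427) × 27.15 × e^(−0.236×2.902) = 0.5527 × 27.15 × 0.5042 = 7.565 mg/L.
Minimum DO = 8.67 − 7.565 = 1.105 mg/L.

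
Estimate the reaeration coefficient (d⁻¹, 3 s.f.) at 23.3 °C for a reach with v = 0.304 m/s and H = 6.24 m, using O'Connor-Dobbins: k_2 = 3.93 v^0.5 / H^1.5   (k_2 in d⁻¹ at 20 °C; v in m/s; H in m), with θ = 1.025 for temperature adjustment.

k_2 ≈ 0.151 d⁻¹

k_2(20) = 3.93 × 0.304^0.5 / 6.24^1.5 = 3.93 × 0.5514 / 15.59 = 0.1390 d⁻¹.
k_2(23.3) = 0.1390 × 1.025^(23.3−20) = 0.1390 × 1.085 = 0.1508 d⁻¹.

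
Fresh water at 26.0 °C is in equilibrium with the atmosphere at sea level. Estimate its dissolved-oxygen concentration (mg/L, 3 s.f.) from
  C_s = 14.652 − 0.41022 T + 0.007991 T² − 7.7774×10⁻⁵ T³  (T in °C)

C_s = 14.652 − 0.41022×26.0 + 0.007991×26.0² − 7.7774×10⁻⁵×26.0³ = 8.021 mg/L.

C_s ≈ 8.02 mg/L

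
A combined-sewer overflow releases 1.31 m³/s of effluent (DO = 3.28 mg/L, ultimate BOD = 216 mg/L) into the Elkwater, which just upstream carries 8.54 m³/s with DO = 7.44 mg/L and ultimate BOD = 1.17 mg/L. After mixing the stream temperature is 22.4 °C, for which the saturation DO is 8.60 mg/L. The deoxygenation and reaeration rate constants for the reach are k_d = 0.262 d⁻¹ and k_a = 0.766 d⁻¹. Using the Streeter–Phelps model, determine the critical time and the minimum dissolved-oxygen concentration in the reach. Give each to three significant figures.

t_c ≈ 1.90 d; minimum DO ≈ 2.41 mg/L

Mixed DO = (8.54×7.44 + 1.31×3.28)/(8.54+1.31) = 67.83/9.850 = 6.887 mg/L.
Mixed L₀ = (8.54×1.17 + 1.31×216)/(9.850) = 293.0/9.850 = 29.74 mg/L.
Initial deficit D₀ = C_s − DO₀ = 8.60 − 6.887 = 1.713 mg/L.
t_c = (1/0.5040) ln[(0.766/0.262)(1 − 1.713×0.5040/(0.262×29.74))] = 1.984 × ln(2.600) = 1.896 d.
D_c = (0.262/0.766) × 29.74 × e^(−0.262×1.896) = 0.3420 × 29.74 × 0.6086 = 6.191 mg/L.
Minimum DO = 8.60 − 6.191 = 2.409 mg/L.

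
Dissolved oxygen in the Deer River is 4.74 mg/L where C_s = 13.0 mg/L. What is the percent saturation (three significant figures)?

36.5 % saturation

% saturation = C/C_s × 100 = 4.74/13.0 × 100 = 36.5 %.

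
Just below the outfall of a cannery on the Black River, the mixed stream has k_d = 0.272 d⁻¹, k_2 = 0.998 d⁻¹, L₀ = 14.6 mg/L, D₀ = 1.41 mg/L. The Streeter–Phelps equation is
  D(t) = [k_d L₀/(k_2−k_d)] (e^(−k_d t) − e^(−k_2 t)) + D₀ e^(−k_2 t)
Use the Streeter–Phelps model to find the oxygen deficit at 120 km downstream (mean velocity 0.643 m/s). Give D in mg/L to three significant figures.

D ≈ 2.57 mg/L

Travel time t = x/v = 120 km / (0.643 m/s) = 120000 m / 0.643 m/s = 186600 s = 2.160 d.
k_d L₀/(k_2−k_d) = 0.272×14.6/(0.998−0.272) = 3.971/0.7260 = 5.470 mg/L.
e^(−k_d t) = e^(−0.272×2.160) = 0.5557; e^(−k_2 t) = e^(−0.998×2.160) = 0.1158.
D = 5.470 × (0.5557 − 0.1158) + 1.41 × 0.1158 = 2.406 + 0.1633 = 2.569 mg/L.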